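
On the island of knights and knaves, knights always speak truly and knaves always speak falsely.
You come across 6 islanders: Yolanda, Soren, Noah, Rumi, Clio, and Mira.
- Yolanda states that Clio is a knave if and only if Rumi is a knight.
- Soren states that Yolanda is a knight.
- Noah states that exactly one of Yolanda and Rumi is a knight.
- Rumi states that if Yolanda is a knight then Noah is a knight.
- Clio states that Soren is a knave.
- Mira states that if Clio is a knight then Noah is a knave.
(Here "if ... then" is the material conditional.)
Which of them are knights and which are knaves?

Yolanda is a knave, Soren is a knave, Noah is a knight, Rumi is a knight, Clio is a knight, and Mira is a knave.

Yolanda (knave): "Clio is a knave if and only if Rumi is a knight" — False. ✓
Soren is a knave, so "Yolanda is a knight" must be False — and it is.
Noah is a knight; "exactly one of Yolanda and Rumi is a knight" is True, as required.
Rumi is a knight; "if Yolanda is a knight then Noah is a knight" is True, as required.
Since Clio is a knight, "Soren is a knave" needs to be True, which holds.
As a knave, Mira's statement "if Clio is a knight then Noah is a knave" should be False; it is.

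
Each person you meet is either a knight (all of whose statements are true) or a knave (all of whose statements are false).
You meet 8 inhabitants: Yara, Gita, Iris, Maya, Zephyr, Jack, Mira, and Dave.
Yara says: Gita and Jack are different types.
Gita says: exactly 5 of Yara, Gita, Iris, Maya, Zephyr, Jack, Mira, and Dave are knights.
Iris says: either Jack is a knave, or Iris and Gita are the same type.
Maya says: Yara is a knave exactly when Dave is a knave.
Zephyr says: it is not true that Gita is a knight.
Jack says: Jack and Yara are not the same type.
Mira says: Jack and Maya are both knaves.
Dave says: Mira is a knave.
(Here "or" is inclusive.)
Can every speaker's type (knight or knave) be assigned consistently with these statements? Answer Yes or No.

No

Checking all 256 assignments, each has at least one speaker whose statement's truth value contradicts their type.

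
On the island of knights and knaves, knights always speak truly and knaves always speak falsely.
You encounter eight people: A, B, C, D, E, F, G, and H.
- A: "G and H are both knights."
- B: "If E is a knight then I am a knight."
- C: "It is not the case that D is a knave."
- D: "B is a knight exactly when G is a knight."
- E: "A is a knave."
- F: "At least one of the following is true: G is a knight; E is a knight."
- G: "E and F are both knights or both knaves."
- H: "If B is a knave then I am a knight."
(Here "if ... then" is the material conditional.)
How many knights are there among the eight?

3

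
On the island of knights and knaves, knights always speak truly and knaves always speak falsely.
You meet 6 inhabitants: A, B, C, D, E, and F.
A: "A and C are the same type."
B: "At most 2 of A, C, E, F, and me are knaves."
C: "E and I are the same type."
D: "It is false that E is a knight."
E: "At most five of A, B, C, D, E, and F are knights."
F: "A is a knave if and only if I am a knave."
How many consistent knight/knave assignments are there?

Consistent assignments:
  A=knight, B=knight, C=knight, D=knave, E=knight, F=knight
  A=knight, B=knight, C=knight, D=knave, E=knight, F=knave

2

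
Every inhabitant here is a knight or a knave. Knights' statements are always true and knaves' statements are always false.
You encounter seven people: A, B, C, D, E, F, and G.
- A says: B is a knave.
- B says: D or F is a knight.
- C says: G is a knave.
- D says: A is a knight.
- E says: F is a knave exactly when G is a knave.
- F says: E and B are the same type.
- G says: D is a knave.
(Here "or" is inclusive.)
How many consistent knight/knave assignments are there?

1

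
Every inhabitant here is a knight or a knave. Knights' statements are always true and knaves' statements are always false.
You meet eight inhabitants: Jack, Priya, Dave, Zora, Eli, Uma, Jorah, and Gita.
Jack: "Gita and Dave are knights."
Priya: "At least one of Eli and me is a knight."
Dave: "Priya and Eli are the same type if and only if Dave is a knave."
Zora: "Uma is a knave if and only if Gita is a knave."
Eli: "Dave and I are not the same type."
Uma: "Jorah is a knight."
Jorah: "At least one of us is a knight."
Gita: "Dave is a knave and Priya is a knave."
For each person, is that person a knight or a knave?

Jack is a knave, so "Gita and Dave are knights" must be false — and it is.
Priya is a knight, so "at least one of Eli and me is a knight" must be True — and it is.
Dave is a knave, and the claim "Priya and Eli are the same type if and only if Dave is a knave" is indeed false.
Since Zora is a knave, "Uma is a knave if and only if Gita is a knave" needs to be false, which holds.
Since Eli is a knave, "Dave and I are not the same type" needs to be false, which holds.
Uma is a knight, so "Jorah is a knight" must be True — and it is.
Jorah is a knight, and the claim "at least one of us is a knight" is indeed True.
Gita (knave): "Dave is a knave and Priya is a knave" — false. ✓

Knights: Priya, Uma, and Jorah. Knaves: Jack, Dave, Zora, Eli, and Gita.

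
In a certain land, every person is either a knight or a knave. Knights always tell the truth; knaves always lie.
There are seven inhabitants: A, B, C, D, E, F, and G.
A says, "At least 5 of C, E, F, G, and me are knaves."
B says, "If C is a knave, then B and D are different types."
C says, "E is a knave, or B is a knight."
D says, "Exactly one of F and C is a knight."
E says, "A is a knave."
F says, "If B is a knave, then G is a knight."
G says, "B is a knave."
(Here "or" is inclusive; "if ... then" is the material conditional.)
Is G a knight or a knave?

Consistent assignments: {A=knave, B=knight, C=knight, D=knave, E=knight, F=knight, G=knave}
In every consistent assignment, G is a knave.

G is a knave.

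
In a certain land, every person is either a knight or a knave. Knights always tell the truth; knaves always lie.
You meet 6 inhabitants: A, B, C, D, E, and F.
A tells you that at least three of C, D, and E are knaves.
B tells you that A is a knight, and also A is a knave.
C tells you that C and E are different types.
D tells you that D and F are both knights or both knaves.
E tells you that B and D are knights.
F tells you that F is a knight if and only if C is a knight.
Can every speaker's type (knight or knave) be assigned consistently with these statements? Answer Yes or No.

Yes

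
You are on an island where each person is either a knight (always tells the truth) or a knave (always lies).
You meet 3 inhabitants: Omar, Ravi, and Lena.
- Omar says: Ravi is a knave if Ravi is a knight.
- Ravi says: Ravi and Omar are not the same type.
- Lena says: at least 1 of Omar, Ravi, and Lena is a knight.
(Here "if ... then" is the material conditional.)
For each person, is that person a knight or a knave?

Omar is a knave, Ravi is a knight, and Lena is a knight.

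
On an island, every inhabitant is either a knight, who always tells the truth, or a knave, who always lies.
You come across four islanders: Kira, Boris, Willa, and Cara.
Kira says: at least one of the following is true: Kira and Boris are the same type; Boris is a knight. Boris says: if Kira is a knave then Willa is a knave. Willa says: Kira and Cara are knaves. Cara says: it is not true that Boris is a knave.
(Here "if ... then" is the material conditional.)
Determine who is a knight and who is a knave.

Kira is a knight, Boris is a knight, Willa is a knave, and Cara is a knight.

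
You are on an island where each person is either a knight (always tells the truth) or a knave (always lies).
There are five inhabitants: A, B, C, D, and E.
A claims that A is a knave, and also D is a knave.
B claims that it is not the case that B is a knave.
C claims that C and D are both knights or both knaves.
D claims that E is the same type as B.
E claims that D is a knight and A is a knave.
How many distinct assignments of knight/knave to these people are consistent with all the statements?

Consistent assignments:
  A=knave, B=knight, C=knight, D=knight, E=knight
  A=knave, B=knight, C=knave, D=knight, E=knight

2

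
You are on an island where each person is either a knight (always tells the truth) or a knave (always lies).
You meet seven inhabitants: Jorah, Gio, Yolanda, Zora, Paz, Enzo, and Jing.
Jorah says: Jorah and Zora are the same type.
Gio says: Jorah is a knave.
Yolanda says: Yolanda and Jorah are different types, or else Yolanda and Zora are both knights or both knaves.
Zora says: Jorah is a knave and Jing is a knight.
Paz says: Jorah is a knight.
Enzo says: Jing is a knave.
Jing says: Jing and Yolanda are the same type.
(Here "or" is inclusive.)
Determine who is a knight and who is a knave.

Jorah (knave): "Jorah and Zora are the same type" — false. ✓
Since Gio is a knight, "Jorah is a knave" needs to be true, which holds.
As a knight, Yolanda's statement "Yolanda and Jorah are different types, or else Yolanda and Zora are both knights or both knaves" should be true; it is.
Zora is a knight, so "Jorah is a knave and Jing is a knight" must be true — and it is.
As a knave, Paz's statement "Jorah is a knight" should be false; it is.
Enzo is a knave, so "Jing is a knave" must be false — and it is.
Jing is a knight, and the claim "Jing and Yolanda are the same type" is indeed true.

Jorah is a knave, Gio is a knight, Yolanda is a knight, Zora is a knight, Paz is a knave, Enzo is a knave, and Jing is a knight.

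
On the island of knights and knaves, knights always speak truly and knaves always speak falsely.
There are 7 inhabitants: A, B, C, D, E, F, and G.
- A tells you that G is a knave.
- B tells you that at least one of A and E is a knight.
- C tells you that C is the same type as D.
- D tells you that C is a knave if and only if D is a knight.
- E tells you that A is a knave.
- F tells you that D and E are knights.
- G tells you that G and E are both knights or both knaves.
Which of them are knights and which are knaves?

A is a knave, B is a knight, C is a knave, D is a knight, E is a knight, F is a knight, and G is a knight.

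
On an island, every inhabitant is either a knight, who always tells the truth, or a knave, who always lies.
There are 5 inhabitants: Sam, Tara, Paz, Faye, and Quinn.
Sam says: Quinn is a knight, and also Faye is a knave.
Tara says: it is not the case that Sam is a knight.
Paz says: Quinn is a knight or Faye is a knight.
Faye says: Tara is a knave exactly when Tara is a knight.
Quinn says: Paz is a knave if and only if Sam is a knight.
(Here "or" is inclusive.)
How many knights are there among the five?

The unique consistent assignment is Sam=knave, Tara=knight, Paz=knave, Faye=knave, Quinn=knave.
That has 1 knight.

1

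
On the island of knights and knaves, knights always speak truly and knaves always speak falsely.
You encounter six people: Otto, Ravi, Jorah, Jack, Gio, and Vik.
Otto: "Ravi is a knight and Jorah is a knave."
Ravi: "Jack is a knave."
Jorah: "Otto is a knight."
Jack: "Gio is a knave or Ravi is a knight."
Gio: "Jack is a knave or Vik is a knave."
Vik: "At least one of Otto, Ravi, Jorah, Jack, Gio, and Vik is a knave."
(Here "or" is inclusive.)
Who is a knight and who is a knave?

Otto is a knave; "Ravi is a knight and Jorah is a knave" is false, as required.
Since Ravi is a knave, "Jack is a knave" needs to be false, which holds.
Jorah (knave): "Otto is a knight" — false. ✓
Since Jack is a knight, "Gio is a knave or Ravi is a knight" needs to be True, which holds.
Gio is a knave, and the claim "Jack is a knave or Vik is a knave" is indeed false.
Since Vik is a knight, "at least one of Otto, Ravi, Jorah, Jack, Gio, and Vik is a knave" needs to be True, which holds.

Otto is a knave, Ravi is a knave, Jorah is a knave, Jack is a knight, Gio is a knave, and Vik is a knight.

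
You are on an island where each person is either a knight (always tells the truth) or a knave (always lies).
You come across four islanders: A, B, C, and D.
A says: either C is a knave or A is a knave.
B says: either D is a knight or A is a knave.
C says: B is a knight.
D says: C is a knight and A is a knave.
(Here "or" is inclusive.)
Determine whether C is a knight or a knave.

Consistent assignments: {A=knight, B=knave, C=knave, D=knave}
In every consistent assignment, C is a knave.

C is a knave.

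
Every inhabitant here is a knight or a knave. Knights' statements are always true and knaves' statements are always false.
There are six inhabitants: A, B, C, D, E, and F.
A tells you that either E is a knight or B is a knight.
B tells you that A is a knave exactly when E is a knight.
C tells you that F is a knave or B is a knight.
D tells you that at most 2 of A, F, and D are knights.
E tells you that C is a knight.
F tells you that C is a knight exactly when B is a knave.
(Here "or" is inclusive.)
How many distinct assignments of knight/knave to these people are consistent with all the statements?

0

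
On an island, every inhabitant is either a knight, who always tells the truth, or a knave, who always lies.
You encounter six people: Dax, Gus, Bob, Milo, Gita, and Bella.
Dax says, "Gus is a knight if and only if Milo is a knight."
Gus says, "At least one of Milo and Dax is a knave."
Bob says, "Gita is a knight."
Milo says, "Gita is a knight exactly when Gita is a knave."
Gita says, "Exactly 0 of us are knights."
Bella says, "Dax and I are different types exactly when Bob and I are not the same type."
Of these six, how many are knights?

2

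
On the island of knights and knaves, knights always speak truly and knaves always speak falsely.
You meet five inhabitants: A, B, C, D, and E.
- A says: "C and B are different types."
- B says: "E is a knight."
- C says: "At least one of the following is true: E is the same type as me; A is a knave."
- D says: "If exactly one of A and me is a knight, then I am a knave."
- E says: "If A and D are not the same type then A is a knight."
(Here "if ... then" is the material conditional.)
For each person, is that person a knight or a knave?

Suppose A is a knave. Then A's statement "C and B are different types" would have to be false. Checking the 16 ways to assign the others, none is consistent with every speaker.
(For instance, with B=knight, C=knave, D=knight, E=knight, A's claim "C and B are different types" comes out true where it would need to be false.)
So A must be a knight, making "C and B are different types" true. Taking A=knight, B=knight, C=knave, D=knight, E=knight, each remaining statement checks out:
  B (knight): "E is a knight" — true. ✓
  C (knave): "at least one of the following is true: E is the same type as me; A is a knave" — false. ✓
  D (knight): "if exactly one of A and me is a knight, then I am a knave" — true. ✓
  E (knight): "if A and D are not the same type then A is a knight" — true. ✓
This is the unique consistent assignment.

A is a knight, B is a knight, C is a knave, D is a knight, and E is a knight.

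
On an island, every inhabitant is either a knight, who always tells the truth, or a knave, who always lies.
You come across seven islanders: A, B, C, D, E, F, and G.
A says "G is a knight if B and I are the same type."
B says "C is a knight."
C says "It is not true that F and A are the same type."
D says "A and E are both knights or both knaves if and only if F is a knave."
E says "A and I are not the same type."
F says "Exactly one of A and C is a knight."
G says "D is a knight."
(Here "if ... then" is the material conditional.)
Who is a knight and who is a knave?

Knights: E. Knaves: A, B, C, D, F, and G.

A (knave): "G is a knight if B and I are the same type" — false. ✓
As a knave, B's statement "C is a knight" should be false; it is.
C is a knave, so "it is not true that F and A are the same type" must be false — and it is.
D is a knave, and the claim "A and E are both knights or both knaves if and only if F is a knave" is indeed false.
As a knight, E's statement "A and I are not the same type" should be true; it is.
F (knave): "exactly one of A and C is a knight" — false. ✓
As a knave, G's statement "D is a knight" should be false; it is.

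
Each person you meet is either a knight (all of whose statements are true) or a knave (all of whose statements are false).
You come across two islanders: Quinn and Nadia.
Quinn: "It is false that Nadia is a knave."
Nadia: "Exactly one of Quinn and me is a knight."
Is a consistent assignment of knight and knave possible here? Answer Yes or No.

Yes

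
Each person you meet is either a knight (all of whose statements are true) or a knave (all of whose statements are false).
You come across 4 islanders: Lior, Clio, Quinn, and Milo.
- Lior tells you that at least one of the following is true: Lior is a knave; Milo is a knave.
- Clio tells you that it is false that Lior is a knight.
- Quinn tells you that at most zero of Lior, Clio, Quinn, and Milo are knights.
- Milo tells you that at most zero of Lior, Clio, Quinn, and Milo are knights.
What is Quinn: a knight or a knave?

Quinn is a knave.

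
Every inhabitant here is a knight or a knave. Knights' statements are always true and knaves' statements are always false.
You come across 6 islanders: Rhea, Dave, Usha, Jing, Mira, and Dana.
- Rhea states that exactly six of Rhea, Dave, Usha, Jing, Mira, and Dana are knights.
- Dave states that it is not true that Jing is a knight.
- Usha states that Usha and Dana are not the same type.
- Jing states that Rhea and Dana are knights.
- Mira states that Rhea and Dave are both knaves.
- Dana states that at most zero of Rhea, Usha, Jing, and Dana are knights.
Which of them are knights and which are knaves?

Knights: Dave and Usha. Knaves: Rhea, Jing, Mira, and Dana.

Since Rhea is a knave, "exactly six of Rhea, Dave, Usha, Jing, Mira, and Dana are knights" needs to be False, which holds.
Dave (knight): "it is not true that Jing is a knight" — True. ✓
Usha (knight): "Usha and Dana are not the same type" — True. ✓
As a knave, Jing's statement "Rhea and Dana are knights" should be False; it is.
As a knave, Mira's statement "Rhea and Dave are both knaves" should be False; it is.
Dana (knave): "at most zero of Rhea, Usha, Jing, and Dana are knights" — False. ✓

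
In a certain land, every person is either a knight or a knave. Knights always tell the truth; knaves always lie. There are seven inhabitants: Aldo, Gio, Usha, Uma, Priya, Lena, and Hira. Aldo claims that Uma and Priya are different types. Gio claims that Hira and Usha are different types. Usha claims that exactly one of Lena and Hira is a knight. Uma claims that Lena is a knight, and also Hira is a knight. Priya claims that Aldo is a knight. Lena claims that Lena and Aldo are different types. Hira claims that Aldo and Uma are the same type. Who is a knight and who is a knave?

Aldo (knave): "Uma and Priya are different types" — False. ✓
As a knave, Gio's statement "Hira and Usha are different types" should be False; it is.
Since Usha is a knight, "exactly one of Lena and Hira is a knight" needs to be True, which holds.
Uma is a knave, so "Lena is a knight, and also Hira is a knight" must be False — and it is.
As a knave, Priya's statement "Aldo is a knight" should be False; it is.
Lena is a knave, and the claim "Lena and Aldo are different types" is indeed False.
Hira is a knight; "Aldo and Uma are the same type" is True, as required.

Aldo is a knave, Gio is a knave, Usha is a knight, Uma is a knave, Priya is a knave, Lena is a knave, and Hira is a knight.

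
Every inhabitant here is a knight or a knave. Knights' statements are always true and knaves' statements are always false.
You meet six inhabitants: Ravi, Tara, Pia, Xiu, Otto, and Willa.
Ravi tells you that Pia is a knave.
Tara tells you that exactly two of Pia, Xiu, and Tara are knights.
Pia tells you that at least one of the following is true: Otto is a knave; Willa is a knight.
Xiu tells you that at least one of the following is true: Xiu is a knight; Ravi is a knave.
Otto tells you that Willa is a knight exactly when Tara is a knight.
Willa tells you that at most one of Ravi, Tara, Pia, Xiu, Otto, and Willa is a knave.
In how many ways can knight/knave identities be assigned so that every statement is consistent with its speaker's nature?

2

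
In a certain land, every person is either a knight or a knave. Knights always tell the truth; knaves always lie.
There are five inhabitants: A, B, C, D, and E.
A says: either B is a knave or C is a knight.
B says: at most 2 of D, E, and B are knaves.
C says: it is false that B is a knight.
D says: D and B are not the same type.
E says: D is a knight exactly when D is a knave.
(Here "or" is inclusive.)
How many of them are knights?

2

The unique consistent assignment is A=knight, B=knave, C=knight, D=knave, E=knave.
That has 2 knights.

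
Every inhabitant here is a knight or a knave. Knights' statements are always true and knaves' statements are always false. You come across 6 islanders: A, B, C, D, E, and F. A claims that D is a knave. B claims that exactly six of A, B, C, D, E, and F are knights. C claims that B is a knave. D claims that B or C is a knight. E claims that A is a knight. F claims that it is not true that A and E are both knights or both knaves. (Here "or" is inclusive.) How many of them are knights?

2

The unique consistent assignment is A=knave, B=knave, C=knight, D=knight, E=knave, F=knave.
That has 2 knights.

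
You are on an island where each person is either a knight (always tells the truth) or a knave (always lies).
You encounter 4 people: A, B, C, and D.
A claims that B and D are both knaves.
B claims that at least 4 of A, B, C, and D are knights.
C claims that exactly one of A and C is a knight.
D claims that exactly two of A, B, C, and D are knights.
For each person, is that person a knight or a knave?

Suppose A is a knight. Then A's statement "B and D are both knaves" would have to be true. Checking the 8 ways to assign the others, none is consistent with every speaker.
(For instance, with B=knave, C=knight, D=knight, A's claim "B and D are both knaves" comes out false where it would need to be true.)
So A must be a knave, making "B and D are both knaves" false. Taking A=knave, B=knave, C=knight, D=knight, each remaining statement checks out:
  B (knave): "at least 4 of A, B, C, and D are knights" — false. ✓
  C (knight): "exactly one of A and C is a knight" — true. ✓
  D (knight): "exactly two of A, B, C, and D are knights" — true. ✓
This is the unique consistent assignment.

A is a knave, B is a knave, C is a knight, and D is a knight.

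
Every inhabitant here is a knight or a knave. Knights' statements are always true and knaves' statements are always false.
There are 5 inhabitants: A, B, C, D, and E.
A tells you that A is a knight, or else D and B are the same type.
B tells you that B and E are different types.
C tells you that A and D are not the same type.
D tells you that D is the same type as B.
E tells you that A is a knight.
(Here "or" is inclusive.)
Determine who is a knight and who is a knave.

A is a knave, B is a knight, C is a knave, D is a knave, and E is a knave.

Suppose A is a knight. Then A's statement "A is a knight, or else D and B are the same type" would have to be true. Checking the 16 ways to assign the others, none is consistent with every speaker.
(For instance, with B=knight, C=knave, D=knave, E=knave, C's claim "A and D are not the same type" comes out true where it would need to be false.)
So A must be a knave, making "A is a knight, or else D and B are the same type" false. Taking A=knave, B=knight, C=knave, D=knave, E=knave, each remaining statement checks out:
  B (knight): "B and E are different types" — true. ✓
  C (knave): "A and D are not the same type" — false. ✓
  D (knave): "D is the same type as B" — false. ✓
  E (knave): "A is a knight" — false. ✓
This is the unique consistent assignment.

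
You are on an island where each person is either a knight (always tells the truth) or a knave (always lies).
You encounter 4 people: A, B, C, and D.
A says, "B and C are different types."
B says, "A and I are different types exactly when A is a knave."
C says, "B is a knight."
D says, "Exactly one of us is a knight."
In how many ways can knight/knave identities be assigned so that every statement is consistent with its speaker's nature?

Consistent assignments:
  A=knave, B=knight, C=knight, D=knave
  A=knave, B=knave, C=knave, D=knight
  A=knave, B=knave, C=knave, D=knave

3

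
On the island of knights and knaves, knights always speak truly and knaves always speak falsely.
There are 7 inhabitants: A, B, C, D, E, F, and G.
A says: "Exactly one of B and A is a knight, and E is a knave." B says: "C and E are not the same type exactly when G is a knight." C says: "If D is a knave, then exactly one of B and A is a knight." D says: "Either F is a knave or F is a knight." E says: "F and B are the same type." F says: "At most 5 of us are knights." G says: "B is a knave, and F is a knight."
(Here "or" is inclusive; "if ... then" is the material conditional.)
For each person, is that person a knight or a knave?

A is a knave, B is a knight, C is a knight, D is a knight, E is a knight, F is a knight, and G is a knave.

As a knave, A's statement "exactly one of B and A is a knight, and E is a knave" should be False; it is.
Since B is a knight, "C and E are not the same type exactly when G is a knight" needs to be true, which holds.
C is a knight, and the claim "if D is a knave, then exactly one of B and A is a knight" is indeed true.
D is a knight, and the claim "either F is a knave or F is a knight" is indeed true.
E is a knight, and the claim "F and B are the same type" is indeed true.
As a knight, F's statement "at most 5 of us are knights" should be true; it is.
Since G is a knave, "B is a knave, and F is a knight" needs to be False, which holds.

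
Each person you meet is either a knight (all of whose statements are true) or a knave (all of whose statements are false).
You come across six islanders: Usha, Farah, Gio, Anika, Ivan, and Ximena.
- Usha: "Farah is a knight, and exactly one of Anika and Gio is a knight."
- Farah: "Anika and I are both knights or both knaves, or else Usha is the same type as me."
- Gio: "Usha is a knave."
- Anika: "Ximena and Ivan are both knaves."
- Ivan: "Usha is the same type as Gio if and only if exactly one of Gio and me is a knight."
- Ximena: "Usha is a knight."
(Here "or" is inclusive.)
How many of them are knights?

3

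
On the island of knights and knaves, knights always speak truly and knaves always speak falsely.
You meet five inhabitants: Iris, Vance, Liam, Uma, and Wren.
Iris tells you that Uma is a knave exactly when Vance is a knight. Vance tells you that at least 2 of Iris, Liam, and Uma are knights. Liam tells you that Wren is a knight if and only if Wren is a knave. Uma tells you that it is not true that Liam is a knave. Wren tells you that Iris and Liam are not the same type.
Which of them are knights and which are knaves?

Iris is a knave, so "Uma is a knave exactly when Vance is a knight" must be false — and it is.
Vance is a knave, so "at least 2 of Iris, Liam, and Uma are knights" must be false — and it is.
Liam (knave): "Wren is a knight if and only if Wren is a knave" — false. ✓
Uma is a knave, so "it is not true that Liam is a knave" must be false — and it is.
As a knave, Wren's statement "Iris and Liam are not the same type" should be false; it is.

Knights: none. Knaves: Iris, Vance, Liam, Uma, and Wren.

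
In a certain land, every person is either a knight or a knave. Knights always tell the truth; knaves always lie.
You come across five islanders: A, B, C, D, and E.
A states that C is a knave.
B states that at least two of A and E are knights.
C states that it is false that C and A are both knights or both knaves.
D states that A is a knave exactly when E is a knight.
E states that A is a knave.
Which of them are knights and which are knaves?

Knights: C, D, and E. Knaves: A and B.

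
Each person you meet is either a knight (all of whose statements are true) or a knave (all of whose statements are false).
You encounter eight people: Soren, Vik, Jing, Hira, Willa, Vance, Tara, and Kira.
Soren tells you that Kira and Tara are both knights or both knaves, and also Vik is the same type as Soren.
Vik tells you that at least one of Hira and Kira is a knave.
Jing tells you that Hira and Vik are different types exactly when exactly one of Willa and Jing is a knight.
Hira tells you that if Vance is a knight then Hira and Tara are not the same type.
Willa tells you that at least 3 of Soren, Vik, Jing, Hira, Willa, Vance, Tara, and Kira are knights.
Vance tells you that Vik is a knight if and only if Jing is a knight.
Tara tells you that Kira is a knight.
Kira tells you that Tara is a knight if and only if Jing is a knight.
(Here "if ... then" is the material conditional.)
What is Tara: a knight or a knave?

Tara is a knave.

Consistent assignments: {Soren=knight, Vik=knight, Jing=knight, Hira=knight, Willa=knight, Vance=knight, Tara=knave, Kira=knave}; {Soren=knave, Vik=knight, Jing=knight, Hira=knight, Willa=knight, Vance=knight, Tara=knave, Kira=knave}
In every consistent assignment, Tara is a knave.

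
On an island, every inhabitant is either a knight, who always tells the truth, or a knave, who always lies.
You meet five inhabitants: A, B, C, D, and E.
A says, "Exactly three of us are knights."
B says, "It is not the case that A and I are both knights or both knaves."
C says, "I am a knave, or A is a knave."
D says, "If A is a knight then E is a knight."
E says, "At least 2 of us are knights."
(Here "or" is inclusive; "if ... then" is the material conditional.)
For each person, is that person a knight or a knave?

Knights: B, C, D, and E. Knaves: A.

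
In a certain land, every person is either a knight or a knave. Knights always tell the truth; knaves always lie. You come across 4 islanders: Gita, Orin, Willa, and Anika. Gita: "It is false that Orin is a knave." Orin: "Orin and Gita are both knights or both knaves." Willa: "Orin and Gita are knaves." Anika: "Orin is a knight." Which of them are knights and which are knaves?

Gita is a knight, Orin is a knight, Willa is a knave, and Anika is a knight.

Suppose Gita is a knave. Then Gita's statement "it is false that Orin is a knave" would have to be false. Checking the 8 ways to assign the others, none is consistent with every speaker.
(For instance, with Orin=knight, Willa=knave, Anika=knight, Gita's claim "it is false that Orin is a knave" comes out true where it would need to be false.)
So Gita must be a knight, making "it is false that Orin is a knave" true. Taking Gita=knight, Orin=knight, Willa=knave, Anika=knight, each remaining statement checks out:
  Orin (knight): "Orin and Gita are both knights or both knaves" — true. ✓
  Willa (knave): "Orin and Gita are knaves" — false. ✓
  Anika (knight): "Orin is a knight" — true. ✓
This is the unique consistent assignment.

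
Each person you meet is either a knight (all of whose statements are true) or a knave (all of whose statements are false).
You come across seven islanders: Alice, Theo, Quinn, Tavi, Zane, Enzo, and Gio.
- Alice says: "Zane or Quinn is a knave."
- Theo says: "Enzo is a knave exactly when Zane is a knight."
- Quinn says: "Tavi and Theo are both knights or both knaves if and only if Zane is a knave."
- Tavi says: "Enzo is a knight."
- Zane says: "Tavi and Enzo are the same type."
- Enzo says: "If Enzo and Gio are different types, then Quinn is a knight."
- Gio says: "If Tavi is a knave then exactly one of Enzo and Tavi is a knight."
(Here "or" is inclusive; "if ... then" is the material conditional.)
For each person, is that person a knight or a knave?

Alice is a knave, Theo is a knave, Quinn is a knight, Tavi is a knight, Zane is a knight, Enzo is a knight, and Gio is a knight.

Alice (knave): "Zane or Quinn is a knave" — False. ✓
Theo is a knave, so "Enzo is a knave exactly when Zane is a knight" must be False — and it is.
As a knight, Quinn's statement "Tavi and Theo are both knights or both knaves if and only if Zane is a knave" should be true; it is.
Tavi is a knight, and the claim "Enzo is a knight" is indeed true.
Zane is a knight, and the claim "Tavi and Enzo are the same type" is indeed true.
Enzo is a knight, so "if Enzo and Gio are different types, then Quinn is a knight" must be true — and it is.
Gio (knight): "if Tavi is a knave then exactly one of Enzo and Tavi is a knight" — true. ✓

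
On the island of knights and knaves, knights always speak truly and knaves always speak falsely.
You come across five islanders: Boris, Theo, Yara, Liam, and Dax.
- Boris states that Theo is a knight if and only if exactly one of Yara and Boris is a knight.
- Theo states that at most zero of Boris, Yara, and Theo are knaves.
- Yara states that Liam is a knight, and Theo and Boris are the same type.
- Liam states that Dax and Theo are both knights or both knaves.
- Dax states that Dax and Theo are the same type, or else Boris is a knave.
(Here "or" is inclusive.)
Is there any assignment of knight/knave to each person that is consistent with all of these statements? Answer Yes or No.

No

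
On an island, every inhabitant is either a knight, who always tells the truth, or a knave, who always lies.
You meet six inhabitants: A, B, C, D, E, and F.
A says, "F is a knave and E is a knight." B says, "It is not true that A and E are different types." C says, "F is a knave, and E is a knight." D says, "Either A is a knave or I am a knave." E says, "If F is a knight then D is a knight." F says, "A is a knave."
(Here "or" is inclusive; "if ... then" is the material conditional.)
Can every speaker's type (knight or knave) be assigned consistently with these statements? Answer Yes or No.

Yes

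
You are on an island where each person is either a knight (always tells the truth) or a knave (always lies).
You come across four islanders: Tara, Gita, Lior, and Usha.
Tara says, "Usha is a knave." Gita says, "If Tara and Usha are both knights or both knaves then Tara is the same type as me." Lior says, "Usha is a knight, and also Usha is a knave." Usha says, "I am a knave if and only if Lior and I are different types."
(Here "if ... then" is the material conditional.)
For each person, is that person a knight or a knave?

Tara is a knight, Gita is a knight, Lior is a knave, and Usha is a knave.

Tara is a knight, and the claim "Usha is a knave" is indeed True.
Gita is a knight, so "if Tara and Usha are both knights or both knaves then Tara is the same type as me" must be True — and it is.
Since Lior is a knave, "Usha is a knight, and also Usha is a knave" needs to be false, which holds.
Usha is a knave, and the claim "I am a knave if and only if Lior and I are different types" is indeed false.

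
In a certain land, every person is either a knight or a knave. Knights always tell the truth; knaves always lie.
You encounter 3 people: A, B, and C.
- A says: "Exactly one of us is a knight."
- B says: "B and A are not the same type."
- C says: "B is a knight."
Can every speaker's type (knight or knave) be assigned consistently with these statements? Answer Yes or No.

One consistent assignment: A=knave, B=knight, C=knight.

Yes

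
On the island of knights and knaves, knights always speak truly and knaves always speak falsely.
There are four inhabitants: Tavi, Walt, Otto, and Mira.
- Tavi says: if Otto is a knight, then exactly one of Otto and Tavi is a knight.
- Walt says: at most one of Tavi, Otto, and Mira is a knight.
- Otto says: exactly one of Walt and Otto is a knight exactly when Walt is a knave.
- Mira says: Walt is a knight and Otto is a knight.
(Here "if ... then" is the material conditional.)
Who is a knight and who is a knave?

Tavi is a knight, Walt is a knight, Otto is a knave, and Mira is a knave.

Suppose Tavi is a knave. Then Tavi's statement "if Otto is a knight, then exactly one of Otto and Tavi is a knight" would have to be false. Checking the 8 ways to assign the others, none is consistent with every speaker.
(For instance, with Walt=knight, Otto=knave, Mira=knave, Tavi's claim "if Otto is a knight, then exactly one of Otto and Tavi is a knight" comes out true where it would need to be false.)
So Tavi must be a knight, making "if Otto is a knight, then exactly one of Otto and Tavi is a knight" true. Taking Tavi=knight, Walt=knight, Otto=knave, Mira=knave, each remaining statement checks out:
  Walt (knight): "at most one of Tavi, Otto, and Mira is a knight" — true. ✓
  Otto (knave): "exactly one of Walt and Otto is a knight exactly when Walt is a knave" — false. ✓
  Mira (knave): "Walt is a knight and Otto is a knight" — false. ✓
This is the unique consistent assignment.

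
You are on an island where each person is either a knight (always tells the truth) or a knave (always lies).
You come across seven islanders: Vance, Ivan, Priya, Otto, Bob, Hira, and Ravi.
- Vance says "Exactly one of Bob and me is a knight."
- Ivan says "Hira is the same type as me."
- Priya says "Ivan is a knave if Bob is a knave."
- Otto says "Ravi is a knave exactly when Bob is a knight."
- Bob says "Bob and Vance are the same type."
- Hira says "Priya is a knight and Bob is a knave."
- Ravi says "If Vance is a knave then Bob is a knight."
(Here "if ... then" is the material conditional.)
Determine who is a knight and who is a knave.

Vance (knight): "exactly one of Bob and me is a knight" — True. ✓
Ivan is a knave, so "Hira is the same type as me" must be False — and it is.
As a knight, Priya's statement "Ivan is a knave if Bob is a knave" should be True; it is.
Otto (knight): "Ravi is a knave exactly when Bob is a knight" — True. ✓
Bob is a knave, and the claim "Bob and Vance are the same type" is indeed False.
Hira (knight): "Priya is a knight and Bob is a knave" — True. ✓
As a knight, Ravi's statement "if Vance is a knave then Bob is a knight" should be True; it is.

Vance is a knight, Ivan is a knave, Priya is a knight, Otto is a knight, Bob is a knave, Hira is a knight, and Ravi is a knight.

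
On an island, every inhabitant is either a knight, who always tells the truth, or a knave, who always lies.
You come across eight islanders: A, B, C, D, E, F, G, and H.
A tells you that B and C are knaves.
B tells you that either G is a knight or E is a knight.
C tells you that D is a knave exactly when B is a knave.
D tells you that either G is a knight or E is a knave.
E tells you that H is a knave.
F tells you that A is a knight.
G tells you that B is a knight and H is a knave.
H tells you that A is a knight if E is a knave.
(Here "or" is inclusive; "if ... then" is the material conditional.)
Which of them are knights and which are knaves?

Knights: A, D, F, and H. Knaves: B, C, E, and G.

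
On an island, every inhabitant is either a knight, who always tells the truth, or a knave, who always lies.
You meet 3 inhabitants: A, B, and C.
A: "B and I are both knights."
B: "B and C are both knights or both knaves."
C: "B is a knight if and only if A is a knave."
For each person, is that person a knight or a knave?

A is a knave, so "B and I are both knights" must be False — and it is.
Since B is a knight, "B and C are both knights or both knaves" needs to be true, which holds.
Since C is a knight, "B is a knight if and only if A is a knave" needs to be true, which holds.

Knights: B and C. Knaves: A.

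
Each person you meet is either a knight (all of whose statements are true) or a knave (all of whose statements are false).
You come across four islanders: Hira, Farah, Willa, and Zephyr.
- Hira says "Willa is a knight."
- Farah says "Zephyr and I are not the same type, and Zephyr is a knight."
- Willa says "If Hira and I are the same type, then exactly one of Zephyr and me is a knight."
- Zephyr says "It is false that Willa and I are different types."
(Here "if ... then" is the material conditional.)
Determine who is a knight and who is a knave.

Suppose Hira is a knave. Then Hira's statement "Willa is a knight" would have to be false. Checking the 8 ways to assign the others, none is consistent with every speaker.
(For instance, with Farah=knave, Willa=knight, Zephyr=knave, Hira's claim "Willa is a knight" comes out true where it would need to be false.)
So Hira must be a knight, making "Willa is a knight" true. Taking Hira=knight, Farah=knave, Willa=knight, Zephyr=knave, each remaining statement checks out:
  Farah (knave): "Zephyr and I are not the same type, and Zephyr is a knight" — false. ✓
  Willa (knight): "if Hira and I are the same type, then exactly one of Zephyr and me is a knight" — true. ✓
  Zephyr (knave): "it is false that Willa and I are different types" — false. ✓
This is the unique consistent assignment.

Knights: Hira and Willa. Knaves: Farah and Zephyr.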